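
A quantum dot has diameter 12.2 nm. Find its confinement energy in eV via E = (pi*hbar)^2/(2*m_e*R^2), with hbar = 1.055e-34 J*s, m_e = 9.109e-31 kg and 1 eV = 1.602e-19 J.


Radius R = 12.2/2 = 6.1 nm = 6.1e-09 m
E = (pi * 1.055e-34)^2 / (2 * 9.109e-31 * (6.1e-09)^2)
E(J) = 1.62048e-21
E = E(J) / 1.602e-19 = 0.0101 eV

0.0101


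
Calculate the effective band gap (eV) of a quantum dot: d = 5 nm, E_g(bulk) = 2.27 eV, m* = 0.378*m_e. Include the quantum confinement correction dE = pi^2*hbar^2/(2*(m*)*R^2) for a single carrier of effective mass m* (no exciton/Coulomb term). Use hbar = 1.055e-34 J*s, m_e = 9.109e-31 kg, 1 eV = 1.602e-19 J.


Radius R = 5/2 nm = 2.5e-09 m
Confinement energy dE = pi^2 * hbar^2 / (2 * m_eff * m_e * R^2)
dE = pi^2 * (1.055e-34)^2 / (2 * 0.378 * 9.109e-31 * (2.5e-09)^2) J, divided by 1.602e-19 J/eV
dE = 0.1593 eV
Total band gap = E_g(bulk) + dE = 2.27 + 0.1593 = 2.4293 eV

2.4293


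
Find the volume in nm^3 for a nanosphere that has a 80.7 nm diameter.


Radius r = 80.7/2 = 40.35 nm
Volume V = (4/3) * pi * r^3
V = (4/3) * pi * (40.35)^3
V = 275181.5 nm^3

275181.5


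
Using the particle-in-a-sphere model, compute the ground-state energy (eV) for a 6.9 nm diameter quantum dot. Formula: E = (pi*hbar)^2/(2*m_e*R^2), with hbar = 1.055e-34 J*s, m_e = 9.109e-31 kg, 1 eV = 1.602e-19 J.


Radius R = 6.9/2 = 3.45 nm = 3.45e-09 m
E = (pi * 1.055e-34)^2 / (2 * 9.109e-31 * (3.45e-09)^2)
E(J) = 5.06601e-21
E = E(J) / 1.602e-19 = 0.0316 eV

0.0316


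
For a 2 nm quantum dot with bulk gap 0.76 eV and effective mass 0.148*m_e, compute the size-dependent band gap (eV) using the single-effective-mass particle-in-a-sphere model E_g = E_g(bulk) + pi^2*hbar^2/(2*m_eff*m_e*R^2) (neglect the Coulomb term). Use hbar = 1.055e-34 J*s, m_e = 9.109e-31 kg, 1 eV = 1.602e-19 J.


Radius R = 2/2 nm = 1e-09 m
Confinement energy dE = pi^2 * hbar^2 / (2 * m_eff * m_e * R^2)
dE = pi^2 * (1.055e-34)^2 / (2 * 0.148 * 9.109e-31 * (1e-09)^2) J, divided by 1.602e-19 J/eV
dE = 2.5432 eV
Total band gap = E_g(bulk) + dE = 0.76 + 2.5432 = 3.3032 eV

3.3032


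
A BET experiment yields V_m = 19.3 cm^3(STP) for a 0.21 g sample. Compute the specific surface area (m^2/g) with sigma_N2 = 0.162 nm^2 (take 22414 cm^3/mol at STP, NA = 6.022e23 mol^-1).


Number of moles in monolayer = V_m / 22414 = 19.3 / 22414 = 0.00086107
Number of molecules = moles * NA = 0.00086107 * 6.022e23
SA = molecules * sigma / mass
SA = (19.3 / 22414) * 6.022e23 * 0.162e-18 / 0.21
SA = 400.0 m^2/g

400.0


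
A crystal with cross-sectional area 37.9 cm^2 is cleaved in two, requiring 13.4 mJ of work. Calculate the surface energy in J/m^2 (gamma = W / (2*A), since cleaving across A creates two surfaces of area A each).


Convert: A = 37.9 cm^2 = 0.00379 m^2, W = 13.4 mJ = 0.0134 J
Cleaving exposes two faces of area A, so total new surface = 2*A and gamma = W / (2*A)
gamma = 0.0134 / (2 * 0.00379)
gamma = 1.768 J/m^2

1.768


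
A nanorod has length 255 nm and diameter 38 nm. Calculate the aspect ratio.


Aspect ratio AR = length / diameter
AR = 255 / 38
AR = 6.71

6.71


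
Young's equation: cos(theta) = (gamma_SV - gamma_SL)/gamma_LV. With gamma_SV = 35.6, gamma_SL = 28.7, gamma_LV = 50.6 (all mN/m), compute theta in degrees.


cos(theta) = (gamma_SV - gamma_SL) / gamma_LV
cos(theta) = (35.6 - 28.7) / 50.6
cos(theta) = 0.136364
theta = arccos(0.136364) = 82.16 degrees

82.16


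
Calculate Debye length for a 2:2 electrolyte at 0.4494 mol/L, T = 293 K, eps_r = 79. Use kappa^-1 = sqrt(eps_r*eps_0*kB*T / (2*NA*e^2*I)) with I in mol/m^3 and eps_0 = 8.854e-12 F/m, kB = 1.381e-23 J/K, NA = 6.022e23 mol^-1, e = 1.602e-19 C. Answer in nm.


Ionic strength I = 0.4494 * 2^2 * 1000 = 1797.6 mol/m^3
kappa^-1 = sqrt(79 * 8.854e-12 * 1.381e-23 * 293 / (2 * 6.022e23 * (1.602e-19)^2 * 1797.6))
kappa^-1 = 0.226 nm

0.226


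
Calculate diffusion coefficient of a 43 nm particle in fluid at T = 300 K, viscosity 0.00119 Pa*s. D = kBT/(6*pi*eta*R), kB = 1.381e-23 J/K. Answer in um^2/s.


Radius R = 43/2 = 21.5 nm = 2.15e-08 m
D = kB*T / (6*pi*eta*R)
D = 1.381e-23 * 300 / (6 * pi * 0.00119 * 2.15e-08)
D = 8.5907e-12 m^2/s = 8.591 um^2/s

8.591


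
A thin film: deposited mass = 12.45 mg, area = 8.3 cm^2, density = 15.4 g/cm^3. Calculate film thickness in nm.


Convert: m = 12.45 mg = 1.2450e-05 kg, A = 8.3 cm^2 = 8.3000e-04 m^2, rho = 15.4 g/cm^3 = 15400 kg/m^3
t = m / (A * rho)
t = 1.2450e-05 / (8.3000e-04 * 15400)
t = 9.7403e-07 m = 974.0 nm

974.0


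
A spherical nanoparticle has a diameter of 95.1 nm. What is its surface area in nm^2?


Radius r = 95.1/2 = 47.55 nm
Surface area SA = 4 * pi * r^2
SA = 4 * pi * (47.55)^2
SA = 28412.6 nm^2

28412.6


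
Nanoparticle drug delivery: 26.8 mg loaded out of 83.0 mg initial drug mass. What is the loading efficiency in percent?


Drug loading efficiency = (drug loaded / drug initial) * 100
DLE = 26.8 / 83.0 * 100
DLE = 0.3229 * 100
DLE = 32.29%

32.29


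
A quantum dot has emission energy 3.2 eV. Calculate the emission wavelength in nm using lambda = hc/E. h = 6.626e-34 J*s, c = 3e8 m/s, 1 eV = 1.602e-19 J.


Convert energy: E = 3.2 eV = 3.2 * 1.602e-19 = 5.1264e-19 J
lambda = h*c / E = 6.626e-34 * 3e8 / 5.1264e-19
lambda = 3.87757e-07 m = 387.8 nm

387.8


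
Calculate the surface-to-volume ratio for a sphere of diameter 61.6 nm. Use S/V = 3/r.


Radius r = 61.6/2 = 30.8 nm
S/V = 3 / r = 3 / 30.8
S/V = 0.0974 nm^-1

0.0974


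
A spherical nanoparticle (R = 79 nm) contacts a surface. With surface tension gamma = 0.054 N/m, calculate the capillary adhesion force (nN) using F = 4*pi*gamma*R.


Convert radius: R = 79 nm = 7.9e-08 m
F = 4 * pi * gamma * R
F = 4 * pi * 0.054 * 7.9e-08
F = 5.36081e-08 N = 53.6081 nN

53.6081


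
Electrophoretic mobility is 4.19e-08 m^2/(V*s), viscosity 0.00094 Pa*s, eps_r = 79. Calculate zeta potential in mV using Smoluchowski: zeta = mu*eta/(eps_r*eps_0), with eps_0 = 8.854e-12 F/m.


Smoluchowski equation: zeta = mu * eta / (eps_r * eps_0)
zeta = 4.19e-08 * 0.00094 / (79 * 8.854e-12)
zeta = 0.056309 V = 56.31 mV

56.31


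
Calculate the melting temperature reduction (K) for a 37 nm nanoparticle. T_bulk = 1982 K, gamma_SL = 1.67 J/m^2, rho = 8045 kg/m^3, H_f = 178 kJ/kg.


Radius R = 37/2 = 18.5 nm = 1.85e-08 m
Convert H_f = 178 kJ/kg = 178000 J/kg
dT = 2 * gamma_SL * T_bulk / (rho * H_f * R)
dT = 2 * 1.67 * 1982 / (8045 * 178000 * 1.85e-08)
dT = 249.9 K

249.9


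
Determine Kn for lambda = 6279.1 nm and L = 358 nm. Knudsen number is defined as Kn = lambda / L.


Knudsen number Kn = lambda / L
Kn = 6279.1 / 358
Kn = 17.5394

17.5394


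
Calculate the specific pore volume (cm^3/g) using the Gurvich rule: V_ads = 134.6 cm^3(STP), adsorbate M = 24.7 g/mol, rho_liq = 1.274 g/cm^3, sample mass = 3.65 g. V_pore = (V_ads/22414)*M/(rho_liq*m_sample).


Moles adsorbed n = V_ads / 22414 = 134.6 / 22414 = 6.005175e-03 mol
Liquid volume V_liq = n * M / rho_liq = 6.005175e-03 * 24.7 / 1.274 = 0.11643 cm^3
Specific pore volume V_pore = V_liq / m_sample = 0.11643 / 3.65
V_pore = 0.0319 cm^3/g

0.0319


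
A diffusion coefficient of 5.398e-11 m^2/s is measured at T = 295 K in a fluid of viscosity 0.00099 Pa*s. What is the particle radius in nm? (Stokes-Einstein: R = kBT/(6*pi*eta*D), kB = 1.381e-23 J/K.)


Stokes-Einstein: R = kB*T / (6*pi*eta*D)
R = 1.381e-23 * 295 / (6 * pi * 0.00099 * 5.398e-11)
R = 4.04433e-09 m = 4.04 nm

4.04


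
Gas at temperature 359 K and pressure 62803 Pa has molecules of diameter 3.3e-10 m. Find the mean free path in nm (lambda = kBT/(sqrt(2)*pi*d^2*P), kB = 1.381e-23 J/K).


Mean free path: lambda = kB*T / (sqrt(2) * pi * d^2 * P)
lambda = 1.381e-23 * 359 / (sqrt(2) * pi * (3.3e-10)^2 * 62803)
lambda = 1.6316e-07 m
lambda = 163.16 nm

163.16


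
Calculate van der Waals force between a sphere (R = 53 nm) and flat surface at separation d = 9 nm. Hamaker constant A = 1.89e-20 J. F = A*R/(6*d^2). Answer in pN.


Convert to SI: R = 53 nm = 5.3e-08 m, d = 9 nm = 9e-09 m
F = A * R / (6 * d^2)
F = 1.89e-20 * 5.3e-08 / (6 * (9e-09)^2)
F = 2.06111e-12 N = 2.061 pN

2.061


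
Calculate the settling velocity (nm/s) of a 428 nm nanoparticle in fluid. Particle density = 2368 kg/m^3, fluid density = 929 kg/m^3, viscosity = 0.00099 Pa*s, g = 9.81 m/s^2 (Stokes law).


Radius R = 428/2 nm = 2.14e-07 m
Density difference = 2368 - 929 = 1439 kg/m^3
v = 2 * R^2 * (rho_p - rho_f) * g / (9 * eta)
v = 2 * (2.14e-07)^2 * 1439 * 9.81 / (9 * 0.00099)
v = 1.45114e-07 m/s = 145.1141 nm/s

145.1141


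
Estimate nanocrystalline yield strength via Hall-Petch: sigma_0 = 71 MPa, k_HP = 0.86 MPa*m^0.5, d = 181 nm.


d = 181 nm = 1.81e-07 m
sqrt(d) = 0.0004254409
Hall-Petch contribution = k / sqrt(d) = 0.86 / 0.0004254409 = 2021.4 MPa
sigma = sigma_0 + k/sqrt(d) = 71 + 2021.4 = 2092.4 MPa

2092.4


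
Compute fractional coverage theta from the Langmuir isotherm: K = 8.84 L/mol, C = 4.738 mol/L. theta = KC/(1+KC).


Langmuir isotherm: theta = K*C / (1 + K*C)
K*C = 8.84 * 4.738 = 41.88392
theta = 41.88392 / (1 + 41.88392) = 41.88392 / 42.88392
theta = 0.9767

0.9767


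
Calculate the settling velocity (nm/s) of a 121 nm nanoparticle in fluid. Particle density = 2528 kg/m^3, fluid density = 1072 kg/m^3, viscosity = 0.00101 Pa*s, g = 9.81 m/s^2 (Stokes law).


Radius R = 121/2 nm = 6.05e-08 m
Density difference = 2528 - 1072 = 1456 kg/m^3
v = 2 * R^2 * (rho_p - rho_f) * g / (9 * eta)
v = 2 * (6.05e-08)^2 * 1456 * 9.81 / (9 * 0.00101)
v = 1.15029e-08 m/s = 11.5029 nm/s

11.5029


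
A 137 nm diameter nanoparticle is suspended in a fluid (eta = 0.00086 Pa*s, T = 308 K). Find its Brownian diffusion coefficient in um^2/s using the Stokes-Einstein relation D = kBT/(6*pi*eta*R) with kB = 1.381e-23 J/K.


Radius R = 137/2 = 68.5 nm = 6.85e-08 m
D = kB*T / (6*pi*eta*R)
D = 1.381e-23 * 308 / (6 * pi * 0.00086 * 6.85e-08)
D = 3.83049e-12 m^2/s = 3.83 um^2/s

3.83


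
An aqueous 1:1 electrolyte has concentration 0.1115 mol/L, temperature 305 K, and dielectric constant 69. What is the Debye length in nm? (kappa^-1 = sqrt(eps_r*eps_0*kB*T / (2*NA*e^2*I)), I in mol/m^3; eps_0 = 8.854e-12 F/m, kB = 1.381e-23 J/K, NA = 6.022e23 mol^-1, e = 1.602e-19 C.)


Ionic strength I = 0.1115 * 1^2 * 1000 = 111.5 mol/m^3
kappa^-1 = sqrt(69 * 8.854e-12 * 1.381e-23 * 305 / (2 * 6.022e23 * (1.602e-19)^2 * 111.5))
kappa^-1 = 0.864 nm

0.864


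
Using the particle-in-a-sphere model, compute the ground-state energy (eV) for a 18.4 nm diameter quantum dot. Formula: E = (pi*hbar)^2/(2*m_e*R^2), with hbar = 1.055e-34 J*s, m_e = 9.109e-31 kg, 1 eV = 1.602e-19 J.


Radius R = 18.4/2 = 9.2 nm = 9.2e-09 m
E = (pi * 1.055e-34)^2 / (2 * 9.109e-31 * (9.2e-09)^2)
E(J) = 7.12407e-22
E = E(J) / 1.602e-19 = 0.0044 eV

0.0044


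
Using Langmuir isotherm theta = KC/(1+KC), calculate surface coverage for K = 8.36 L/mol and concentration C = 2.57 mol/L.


Langmuir isotherm: theta = K*C / (1 + K*C)
K*C = 8.36 * 2.57 = 21.4852
theta = 21.4852 / (1 + 21.4852) = 21.4852 / 22.4852
theta = 0.9555

0.9555


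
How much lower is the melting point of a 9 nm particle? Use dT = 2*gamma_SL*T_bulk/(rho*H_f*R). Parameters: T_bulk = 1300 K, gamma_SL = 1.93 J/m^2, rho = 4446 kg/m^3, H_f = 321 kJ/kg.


Radius R = 9/2 = 4.5 nm = 4.5e-09 m
Convert H_f = 321 kJ/kg = 321000 J/kg
dT = 2 * gamma_SL * T_bulk / (rho * H_f * R)
dT = 2 * 1.93 * 1300 / (4446 * 321000 * 4.5e-09)
dT = 781.3 K

781.3


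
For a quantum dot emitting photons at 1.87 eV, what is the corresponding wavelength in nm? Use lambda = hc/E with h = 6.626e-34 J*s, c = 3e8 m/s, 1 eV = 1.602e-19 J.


Convert energy: E = 1.87 eV = 1.87 * 1.602e-19 = 2.99574e-19 J
lambda = h*c / E = 6.626e-34 * 3e8 / 2.99574e-19
lambda = 6.63542e-07 m = 663.5 nm

663.5


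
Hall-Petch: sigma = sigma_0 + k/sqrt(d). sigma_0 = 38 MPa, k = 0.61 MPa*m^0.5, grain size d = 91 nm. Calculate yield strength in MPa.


d = 91 nm = 9.1e-08 m
sqrt(d) = 0.0003016621
Hall-Petch contribution = k / sqrt(d) = 0.61 / 0.0003016621 = 2022.1 MPa
sigma = sigma_0 + k/sqrt(d) = 38 + 2022.1 = 2060.1 MPa

2060.1


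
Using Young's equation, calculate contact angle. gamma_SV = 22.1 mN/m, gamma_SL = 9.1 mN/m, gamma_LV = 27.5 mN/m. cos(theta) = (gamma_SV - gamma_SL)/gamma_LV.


cos(theta) = (gamma_SV - gamma_SL) / gamma_LV
cos(theta) = (22.1 - 9.1) / 27.5
cos(theta) = 0.472727
theta = arccos(0.472727) = 61.79 degrees

61.79


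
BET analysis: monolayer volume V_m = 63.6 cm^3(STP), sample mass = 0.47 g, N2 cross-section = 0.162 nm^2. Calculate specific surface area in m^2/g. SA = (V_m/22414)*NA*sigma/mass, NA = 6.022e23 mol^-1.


Number of moles in monolayer = V_m / 22414 = 63.6 / 22414 = 0.00283751
Number of molecules = moles * NA = 0.00283751 * 6.022e23
SA = molecules * sigma / mass
SA = (63.6 / 22414) * 6.022e23 * 0.162e-18 / 0.47
SA = 589.0 m^2/g

589.0


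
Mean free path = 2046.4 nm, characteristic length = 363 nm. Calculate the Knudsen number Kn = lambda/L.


Knudsen number Kn = lambda / L
Kn = 2046.4 / 363
Kn = 5.6375

5.6375


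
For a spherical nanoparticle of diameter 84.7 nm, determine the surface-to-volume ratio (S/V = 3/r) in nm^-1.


Radius r = 84.7/2 = 42.35 nm
S/V = 3 / r = 3 / 42.35
S/V = 0.0708 nm^-1

0.0708


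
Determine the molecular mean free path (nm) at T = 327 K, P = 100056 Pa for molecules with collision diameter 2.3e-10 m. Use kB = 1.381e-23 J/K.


Mean free path: lambda = kB*T / (sqrt(2) * pi * d^2 * P)
lambda = 1.381e-23 * 327 / (sqrt(2) * pi * (2.3e-10)^2 * 100056)
lambda = 1.92034e-07 m
lambda = 192.03 nm

192.03


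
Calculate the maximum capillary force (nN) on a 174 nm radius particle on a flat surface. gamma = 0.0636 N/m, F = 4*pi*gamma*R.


Convert radius: R = 174 nm = 1.74e-07 m
F = 4 * pi * gamma * R
F = 4 * pi * 0.0636 * 1.74e-07
F = 1.39064e-07 N = 139.0645 nN

139.0645


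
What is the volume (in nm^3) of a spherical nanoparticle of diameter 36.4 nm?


Radius r = 36.4/2 = 18.2 nm
Volume V = (4/3) * pi * r^3
V = (4/3) * pi * (18.2)^3
V = 25252.41 nm^3

25252.41


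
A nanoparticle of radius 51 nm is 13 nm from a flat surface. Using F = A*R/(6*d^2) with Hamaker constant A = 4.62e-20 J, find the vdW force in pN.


Convert to SI: R = 51 nm = 5.1e-08 m, d = 13 nm = 1.3e-08 m
F = A * R / (6 * d^2)
F = 4.62e-20 * 5.1e-08 / (6 * (1.3e-08)^2)
F = 2.32367e-12 N = 2.324 pN

2.324


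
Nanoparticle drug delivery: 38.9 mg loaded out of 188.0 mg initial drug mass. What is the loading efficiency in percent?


Drug loading efficiency = (drug loaded / drug initial) * 100
DLE = 38.9 / 188.0 * 100
DLE = 0.2069 * 100
DLE = 20.69%

20.69


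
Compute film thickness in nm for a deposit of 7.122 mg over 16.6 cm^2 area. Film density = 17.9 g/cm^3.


Convert: m = 7.122 mg = 7.1220e-06 kg, A = 16.6 cm^2 = 1.6600e-03 m^2, rho = 17.9 g/cm^3 = 17900 kg/m^3
t = m / (A * rho)
t = 7.1220e-06 / (1.6600e-03 * 17900)
t = 2.3968e-07 m = 239.7 nm

239.7


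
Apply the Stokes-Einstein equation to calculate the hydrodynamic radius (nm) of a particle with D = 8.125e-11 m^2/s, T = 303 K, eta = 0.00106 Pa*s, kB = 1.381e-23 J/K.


Stokes-Einstein: R = kB*T / (6*pi*eta*D)
R = 1.381e-23 * 303 / (6 * pi * 0.00106 * 8.125e-11)
R = 2.57754e-09 m = 2.58 nm

2.58


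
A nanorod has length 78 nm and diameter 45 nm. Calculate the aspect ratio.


Aspect ratio AR = length / diameter
AR = 78 / 45
AR = 1.73

1.73


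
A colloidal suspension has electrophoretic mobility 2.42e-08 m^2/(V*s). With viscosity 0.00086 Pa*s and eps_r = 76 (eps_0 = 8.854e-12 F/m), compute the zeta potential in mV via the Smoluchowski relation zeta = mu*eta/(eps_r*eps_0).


Smoluchowski equation: zeta = mu * eta / (eps_r * eps_0)
zeta = 2.42e-08 * 0.00086 / (76 * 8.854e-12)
zeta = 0.030929 V = 30.93 mV

30.93


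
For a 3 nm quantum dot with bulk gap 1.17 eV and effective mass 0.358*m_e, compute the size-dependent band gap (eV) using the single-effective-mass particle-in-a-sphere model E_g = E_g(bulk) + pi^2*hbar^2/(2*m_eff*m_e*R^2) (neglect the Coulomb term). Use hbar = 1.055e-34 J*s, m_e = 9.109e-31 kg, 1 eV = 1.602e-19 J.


Radius R = 3/2 nm = 1.5e-09 m
Confinement energy dE = pi^2 * hbar^2 / (2 * m_eff * m_e * R^2)
dE = pi^2 * (1.055e-34)^2 / (2 * 0.358 * 9.109e-31 * (1.5e-09)^2) J, divided by 1.602e-19 J/eV
dE = 0.4673 eV
Total band gap = E_g(bulk) + dE = 1.17 + 0.4673 = 1.6373 eV

1.6373


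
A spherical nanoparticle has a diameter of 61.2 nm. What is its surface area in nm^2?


Radius r = 61.2/2 = 30.6 nm
Surface area SA = 4 * pi * r^2
SA = 4 * pi * (30.6)^2
SA = 11766.65 nm^2

11766.65


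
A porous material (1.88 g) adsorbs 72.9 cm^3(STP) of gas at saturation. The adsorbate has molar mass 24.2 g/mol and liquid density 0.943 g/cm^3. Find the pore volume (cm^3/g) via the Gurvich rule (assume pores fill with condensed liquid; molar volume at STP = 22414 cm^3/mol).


Moles adsorbed n = V_ads / 22414 = 72.9 / 22414 = 3.252432e-03 mol
Liquid volume V_liq = n * M / rho_liq = 3.252432e-03 * 24.2 / 0.943 = 0.08347 cm^3
Specific pore volume V_pore = V_liq / m_sample = 0.08347 / 1.88
V_pore = 0.0444 cm^3/g

0.0444


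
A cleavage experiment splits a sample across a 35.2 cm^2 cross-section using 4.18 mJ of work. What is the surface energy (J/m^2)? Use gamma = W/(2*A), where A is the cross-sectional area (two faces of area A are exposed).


Convert: A = 35.2 cm^2 = 0.00352 m^2, W = 4.18 mJ = 0.00418 J
Cleaving exposes two faces of area A, so total new surface = 2*A and gamma = W / (2*A)
gamma = 0.00418 / (2 * 0.00352)
gamma = 0.594 J/m^2

0.594


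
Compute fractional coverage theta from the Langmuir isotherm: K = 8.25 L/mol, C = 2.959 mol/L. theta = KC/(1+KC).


Langmuir isotherm: theta = K*C / (1 + K*C)
K*C = 8.25 * 2.959 = 24.41175
theta = 24.41175 / (1 + 24.41175) = 24.41175 / 25.41175
theta = 0.9606

0.9606


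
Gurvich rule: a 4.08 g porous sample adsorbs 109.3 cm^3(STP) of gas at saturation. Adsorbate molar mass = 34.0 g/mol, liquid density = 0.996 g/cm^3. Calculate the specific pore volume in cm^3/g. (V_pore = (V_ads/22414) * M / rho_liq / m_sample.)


Moles adsorbed n = V_ads / 22414 = 109.3 / 22414 = 4.876417e-03 mol
Liquid volume V_liq = n * M / rho_liq = 4.876417e-03 * 34.0 / 0.996 = 0.16646 cm^3
Specific pore volume V_pore = V_liq / m_sample = 0.16646 / 4.08
V_pore = 0.0408 cm^3/g

0.0408


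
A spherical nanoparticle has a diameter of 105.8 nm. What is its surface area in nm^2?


Radius r = 105.8/2 = 52.9 nm
Surface area SA = 4 * pi * r^2
SA = 4 * pi * (52.9)^2
SA = 35165.86 nm^2

35165.86


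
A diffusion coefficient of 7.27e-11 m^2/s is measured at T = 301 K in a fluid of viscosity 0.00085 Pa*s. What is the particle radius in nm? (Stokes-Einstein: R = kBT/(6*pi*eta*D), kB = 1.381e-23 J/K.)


Stokes-Einstein: R = kB*T / (6*pi*eta*D)
R = 1.381e-23 * 301 / (6 * pi * 0.00085 * 7.27e-11)
R = 3.56866e-09 m = 3.57 nm

3.57


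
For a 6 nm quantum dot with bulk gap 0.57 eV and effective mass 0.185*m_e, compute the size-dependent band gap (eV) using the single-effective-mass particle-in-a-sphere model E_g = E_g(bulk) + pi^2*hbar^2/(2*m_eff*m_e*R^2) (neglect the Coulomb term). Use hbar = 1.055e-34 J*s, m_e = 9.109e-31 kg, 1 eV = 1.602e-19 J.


Radius R = 6/2 nm = 3e-09 m
Confinement energy dE = pi^2 * hbar^2 / (2 * m_eff * m_e * R^2)
dE = pi^2 * (1.055e-34)^2 / (2 * 0.185 * 9.109e-31 * (3e-09)^2) J, divided by 1.602e-19 J/eV
dE = 0.2261 eV
Total band gap = E_g(bulk) + dE = 0.57 + 0.2261 = 0.7961 eV

0.7961


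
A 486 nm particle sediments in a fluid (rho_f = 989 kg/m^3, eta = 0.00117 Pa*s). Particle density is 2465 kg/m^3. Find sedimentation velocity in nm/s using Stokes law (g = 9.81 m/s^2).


Radius R = 486/2 nm = 2.43e-07 m
Density difference = 2465 - 989 = 1476 kg/m^3
v = 2 * R^2 * (rho_p - rho_f) * g / (9 * eta)
v = 2 * (2.43e-07)^2 * 1476 * 9.81 / (9 * 0.00117)
v = 1.62394e-07 m/s = 162.3938 nm/s

162.3938


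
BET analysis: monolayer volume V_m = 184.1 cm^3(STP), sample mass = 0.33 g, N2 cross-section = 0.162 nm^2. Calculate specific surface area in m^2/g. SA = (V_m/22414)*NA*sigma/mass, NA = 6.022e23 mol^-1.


Number of moles in monolayer = V_m / 22414 = 184.1 / 22414 = 0.00821362
Number of molecules = moles * NA = 0.00821362 * 6.022e23
SA = molecules * sigma / mass
SA = (184.1 / 22414) * 6.022e23 * 0.162e-18 / 0.33
SA = 2428.2 m^2/g

2428.2


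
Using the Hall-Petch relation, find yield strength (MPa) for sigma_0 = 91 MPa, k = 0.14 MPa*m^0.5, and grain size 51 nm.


d = 51 nm = 5.1e-08 m
sqrt(d) = 0.0002258318
Hall-Petch contribution = k / sqrt(d) = 0.14 / 0.0002258318 = 619.9 MPa
sigma = sigma_0 + k/sqrt(d) = 91 + 619.9 = 710.9 MPa

710.9


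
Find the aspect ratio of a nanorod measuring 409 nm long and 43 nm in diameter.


Aspect ratio AR = length / diameter
AR = 409 / 43
AR = 9.51

9.51


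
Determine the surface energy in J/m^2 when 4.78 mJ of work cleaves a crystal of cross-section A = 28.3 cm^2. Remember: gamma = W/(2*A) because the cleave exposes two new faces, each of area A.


Convert: A = 28.3 cm^2 = 0.00283 m^2, W = 4.78 mJ = 0.00478 J
Cleaving exposes two faces of area A, so total new surface = 2*A and gamma = W / (2*A)
gamma = 0.00478 / (2 * 0.00283)
gamma = 0.845 J/m^2

0.845


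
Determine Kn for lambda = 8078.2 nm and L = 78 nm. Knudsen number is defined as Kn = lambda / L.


Knudsen number Kn = lambda / L
Kn = 8078.2 / 78
Kn = 103.5667

103.5667


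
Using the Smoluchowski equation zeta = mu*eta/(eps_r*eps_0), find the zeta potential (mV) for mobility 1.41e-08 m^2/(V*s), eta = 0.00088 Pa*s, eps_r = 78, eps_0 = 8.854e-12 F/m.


Smoluchowski equation: zeta = mu * eta / (eps_r * eps_0)
zeta = 1.41e-08 * 0.00088 / (78 * 8.854e-12)
zeta = 0.017967 V = 17.97 mV

17.97


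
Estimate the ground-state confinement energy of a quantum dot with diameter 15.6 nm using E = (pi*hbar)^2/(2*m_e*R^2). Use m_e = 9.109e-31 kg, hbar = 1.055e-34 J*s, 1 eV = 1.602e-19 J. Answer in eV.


Radius R = 15.6/2 = 7.8 nm = 7.8e-09 m
E = (pi * 1.055e-34)^2 / (2 * 9.109e-31 * (7.8e-09)^2)
E(J) = 9.91094e-22
E = E(J) / 1.602e-19 = 0.0062 eV

0.0062


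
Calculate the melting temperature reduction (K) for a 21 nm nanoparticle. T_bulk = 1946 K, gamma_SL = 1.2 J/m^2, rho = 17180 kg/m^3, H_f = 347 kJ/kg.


Radius R = 21/2 = 10.5 nm = 1.05e-08 m
Convert H_f = 347 kJ/kg = 347000 J/kg
dT = 2 * gamma_SL * T_bulk / (rho * H_f * R)
dT = 2 * 1.2 * 1946 / (17180 * 347000 * 1.05e-08)
dT = 74.6 K

74.6


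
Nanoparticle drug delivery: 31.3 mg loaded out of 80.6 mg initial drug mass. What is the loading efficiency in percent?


Drug loading efficiency = (drug loaded / drug initial) * 100
DLE = 31.3 / 80.6 * 100
DLE = 0.3883 * 100
DLE = 38.83%

38.83


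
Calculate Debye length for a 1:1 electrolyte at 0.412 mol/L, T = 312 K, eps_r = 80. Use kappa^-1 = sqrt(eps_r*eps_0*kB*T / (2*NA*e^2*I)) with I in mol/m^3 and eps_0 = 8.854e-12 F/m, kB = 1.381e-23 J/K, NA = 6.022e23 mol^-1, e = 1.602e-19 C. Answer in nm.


Ionic strength I = 0.412 * 1^2 * 1000 = 412 mol/m^3
kappa^-1 = sqrt(80 * 8.854e-12 * 1.381e-23 * 312 / (2 * 6.022e23 * (1.602e-19)^2 * 412))
kappa^-1 = 0.49 nm

0.49


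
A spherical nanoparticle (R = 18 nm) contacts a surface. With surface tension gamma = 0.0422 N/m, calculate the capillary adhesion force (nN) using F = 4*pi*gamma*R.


Convert radius: R = 18 nm = 1.8e-08 m
F = 4 * pi * gamma * R
F = 4 * pi * 0.0422 * 1.8e-08
F = 9.54542e-09 N = 9.5454 nN

9.5454


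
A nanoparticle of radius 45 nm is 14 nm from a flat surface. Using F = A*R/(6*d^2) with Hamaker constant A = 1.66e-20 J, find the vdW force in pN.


Convert to SI: R = 45 nm = 4.5e-08 m, d = 14 nm = 1.4e-08 m
F = A * R / (6 * d^2)
F = 1.66e-20 * 4.5e-08 / (6 * (1.4e-08)^2)
F = 6.35204e-13 N = 0.635 pN

0.635


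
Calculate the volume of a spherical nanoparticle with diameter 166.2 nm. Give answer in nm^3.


Radius r = 166.2/2 = 83.1 nm
Volume V = (4/3) * pi * r^3
V = (4/3) * pi * (83.1)^3
V = 2403763.19 nm^3

2403763.19


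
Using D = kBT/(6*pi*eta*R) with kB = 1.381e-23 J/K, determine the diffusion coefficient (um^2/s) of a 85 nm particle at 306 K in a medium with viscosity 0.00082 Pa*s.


Radius R = 85/2 = 42.5 nm = 4.25e-08 m
D = kB*T / (6*pi*eta*R)
D = 1.381e-23 * 306 / (6 * pi * 0.00082 * 4.25e-08)
D = 6.43297e-12 m^2/s = 6.433 um^2/s

6.433


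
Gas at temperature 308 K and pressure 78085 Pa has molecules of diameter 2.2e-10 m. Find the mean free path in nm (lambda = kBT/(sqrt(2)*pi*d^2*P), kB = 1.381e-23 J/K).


Mean free path: lambda = kB*T / (sqrt(2) * pi * d^2 * P)
lambda = 1.381e-23 * 308 / (sqrt(2) * pi * (2.2e-10)^2 * 78085)
lambda = 2.53318e-07 m
lambda = 253.32 nm

253.32


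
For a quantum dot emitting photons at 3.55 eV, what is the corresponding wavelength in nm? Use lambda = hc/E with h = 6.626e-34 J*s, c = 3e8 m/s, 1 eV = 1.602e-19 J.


Convert energy: E = 3.55 eV = 3.55 * 1.602e-19 = 5.6871e-19 J
lambda = h*c / E = 6.626e-34 * 3e8 / 5.6871e-19
lambda = 3.49528e-07 m = 349.5 nm

349.5


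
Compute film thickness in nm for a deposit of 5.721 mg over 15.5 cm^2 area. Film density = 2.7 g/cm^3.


Convert: m = 5.721 mg = 5.7210e-06 kg, A = 15.5 cm^2 = 1.5500e-03 m^2, rho = 2.7 g/cm^3 = 2700 kg/m^3
t = m / (A * rho)
t = 5.7210e-06 / (1.5500e-03 * 2700)
t = 1.3670e-06 m = 1367.0 nm

1367.0


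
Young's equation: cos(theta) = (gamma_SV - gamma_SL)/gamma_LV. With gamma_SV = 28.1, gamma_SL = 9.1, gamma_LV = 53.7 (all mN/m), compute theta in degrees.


cos(theta) = (gamma_SV - gamma_SL) / gamma_LV
cos(theta) = (28.1 - 9.1) / 53.7
cos(theta) = 0.353818
theta = arccos(0.353818) = 69.28 degrees

69.28


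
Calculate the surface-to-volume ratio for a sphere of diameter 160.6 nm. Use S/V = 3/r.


Radius r = 160.6/2 = 80.3 nm
S/V = 3 / r = 3 / 80.3
S/V = 0.0374 nm^-1

0.0374


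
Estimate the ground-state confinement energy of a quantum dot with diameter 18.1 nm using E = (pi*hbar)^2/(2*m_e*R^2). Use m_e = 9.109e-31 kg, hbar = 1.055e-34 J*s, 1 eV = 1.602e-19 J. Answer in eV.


Radius R = 18.1/2 = 9.05 nm = 9.05e-09 m
E = (pi * 1.055e-34)^2 / (2 * 9.109e-31 * (9.05e-09)^2)
E(J) = 7.36219e-22
E = E(J) / 1.602e-19 = 0.0046 eV

0.0046


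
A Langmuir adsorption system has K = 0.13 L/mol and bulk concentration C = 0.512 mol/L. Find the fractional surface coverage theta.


Langmuir isotherm: theta = K*C / (1 + K*C)
K*C = 0.13 * 0.512 = 0.06656
theta = 0.06656 / (1 + 0.06656) = 0.06656 / 1.06656
theta = 0.0624

0.0624


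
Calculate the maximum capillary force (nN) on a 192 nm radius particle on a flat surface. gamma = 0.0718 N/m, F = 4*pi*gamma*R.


Convert radius: R = 192 nm = 1.92e-07 m
F = 4 * pi * gamma * R
F = 4 * pi * 0.0718 * 1.92e-07
F = 1.73235e-07 N = 173.235 nN

173.235


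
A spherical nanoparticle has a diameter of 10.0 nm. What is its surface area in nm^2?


Radius r = 10.0/2 = 5 nm
Surface area SA = 4 * pi * r^2
SA = 4 * pi * (5)^2
SA = 314.16 nm^2

314.16


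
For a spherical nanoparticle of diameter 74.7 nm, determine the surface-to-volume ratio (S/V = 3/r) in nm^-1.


Radius r = 74.7/2 = 37.35 nm
S/V = 3 / r = 3 / 37.35
S/V = 0.0803 nm^-1

0.0803


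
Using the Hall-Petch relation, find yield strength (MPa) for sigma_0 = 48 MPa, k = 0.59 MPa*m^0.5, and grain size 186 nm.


d = 186 nm = 1.86e-07 m
sqrt(d) = 0.0004312772
Hall-Petch contribution = k / sqrt(d) = 0.59 / 0.0004312772 = 1368.0 MPa
sigma = sigma_0 + k/sqrt(d) = 48 + 1368.0 = 1416.0 MPa

1416.0


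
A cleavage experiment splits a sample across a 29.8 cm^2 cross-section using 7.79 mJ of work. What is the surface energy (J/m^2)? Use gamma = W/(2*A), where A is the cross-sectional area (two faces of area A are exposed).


Convert: A = 29.8 cm^2 = 0.00298 m^2, W = 7.79 mJ = 0.00779 J
Cleaving exposes two faces of area A, so total new surface = 2*A and gamma = W / (2*A)
gamma = 0.00779 / (2 * 0.00298)
gamma = 1.307 J/m^2

1.307


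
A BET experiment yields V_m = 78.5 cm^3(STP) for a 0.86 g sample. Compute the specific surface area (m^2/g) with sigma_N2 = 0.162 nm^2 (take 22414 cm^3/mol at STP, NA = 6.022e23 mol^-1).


Number of moles in monolayer = V_m / 22414 = 78.5 / 22414 = 0.00350228
Number of molecules = moles * NA = 0.00350228 * 6.022e23
SA = molecules * sigma / mass
SA = (78.5 / 22414) * 6.022e23 * 0.162e-18 / 0.86
SA = 397.3 m^2/g

397.3


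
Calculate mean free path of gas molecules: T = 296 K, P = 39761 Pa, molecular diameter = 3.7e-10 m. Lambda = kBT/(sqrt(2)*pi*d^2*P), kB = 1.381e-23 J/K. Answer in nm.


Mean free path: lambda = kB*T / (sqrt(2) * pi * d^2 * P)
lambda = 1.381e-23 * 296 / (sqrt(2) * pi * (3.7e-10)^2 * 39761)
lambda = 1.69028e-07 m
lambda = 169.03 nm

169.03


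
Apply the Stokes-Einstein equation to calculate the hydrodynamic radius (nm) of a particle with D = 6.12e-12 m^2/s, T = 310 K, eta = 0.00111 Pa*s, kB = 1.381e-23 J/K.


Stokes-Einstein: R = kB*T / (6*pi*eta*D)
R = 1.381e-23 * 310 / (6 * pi * 0.00111 * 6.12e-12)
R = 3.34333e-08 m = 33.43 nm

33.43


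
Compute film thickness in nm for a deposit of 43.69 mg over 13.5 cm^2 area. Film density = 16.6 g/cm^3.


Convert: m = 43.69 mg = 4.3690e-05 kg, A = 13.5 cm^2 = 1.3500e-03 m^2, rho = 16.6 g/cm^3 = 16600 kg/m^3
t = m / (A * rho)
t = 4.3690e-05 / (1.3500e-03 * 16600)
t = 1.9496e-06 m = 1949.6 nm

1949.6


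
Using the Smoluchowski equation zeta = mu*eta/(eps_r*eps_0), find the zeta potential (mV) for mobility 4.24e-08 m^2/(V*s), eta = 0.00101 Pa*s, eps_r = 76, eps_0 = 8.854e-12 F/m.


Smoluchowski equation: zeta = mu * eta / (eps_r * eps_0)
zeta = 4.24e-08 * 0.00101 / (76 * 8.854e-12)
zeta = 0.063641 V = 63.64 mV

63.64


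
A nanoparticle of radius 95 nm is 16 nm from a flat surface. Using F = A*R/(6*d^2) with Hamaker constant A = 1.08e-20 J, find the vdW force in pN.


Convert to SI: R = 95 nm = 9.5e-08 m, d = 16 nm = 1.6e-08 m
F = A * R / (6 * d^2)
F = 1.08e-20 * 9.5e-08 / (6 * (1.6e-08)^2)
F = 6.67969e-13 N = 0.668 pN

0.668


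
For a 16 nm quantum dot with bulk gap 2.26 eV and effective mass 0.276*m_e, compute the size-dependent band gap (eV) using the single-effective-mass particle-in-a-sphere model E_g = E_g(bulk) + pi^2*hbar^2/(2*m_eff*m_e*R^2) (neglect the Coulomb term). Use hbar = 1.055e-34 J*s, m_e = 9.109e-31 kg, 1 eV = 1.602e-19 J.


Radius R = 16/2 nm = 8e-09 m
Confinement energy dE = pi^2 * hbar^2 / (2 * m_eff * m_e * R^2)
dE = pi^2 * (1.055e-34)^2 / (2 * 0.276 * 9.109e-31 * (8e-09)^2) J, divided by 1.602e-19 J/eV
dE = 0.0213 eV
Total band gap = E_g(bulk) + dE = 2.26 + 0.0213 = 2.2813 eV

2.2813


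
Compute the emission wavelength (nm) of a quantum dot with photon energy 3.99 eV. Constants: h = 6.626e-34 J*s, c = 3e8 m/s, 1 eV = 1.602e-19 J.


Convert energy: E = 3.99 eV = 3.99 * 1.602e-19 = 6.39198e-19 J
lambda = h*c / E = 6.626e-34 * 3e8 / 6.39198e-19
lambda = 3.10983e-07 m = 311.0 nm

311.0


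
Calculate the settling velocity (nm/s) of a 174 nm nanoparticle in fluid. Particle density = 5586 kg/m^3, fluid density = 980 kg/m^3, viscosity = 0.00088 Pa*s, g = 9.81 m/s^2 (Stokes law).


Radius R = 174/2 nm = 8.7e-08 m
Density difference = 5586 - 980 = 4606 kg/m^3
v = 2 * R^2 * (rho_p - rho_f) * g / (9 * eta)
v = 2 * (8.7e-08)^2 * 4606 * 9.81 / (9 * 0.00088)
v = 8.63647e-08 m/s = 86.3647 nm/s

86.3647


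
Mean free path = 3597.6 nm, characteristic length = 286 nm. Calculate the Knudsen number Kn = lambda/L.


Knudsen number Kn = lambda / L
Kn = 3597.6 / 286
Kn = 12.579

12.579


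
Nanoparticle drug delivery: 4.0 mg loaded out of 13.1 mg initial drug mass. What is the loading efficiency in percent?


Drug loading efficiency = (drug loaded / drug initial) * 100
DLE = 4.0 / 13.1 * 100
DLE = 0.3053 * 100
DLE = 30.53%

30.53


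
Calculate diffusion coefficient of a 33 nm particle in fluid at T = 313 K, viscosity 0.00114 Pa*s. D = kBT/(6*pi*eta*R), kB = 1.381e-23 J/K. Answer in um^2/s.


Radius R = 33/2 = 16.5 nm = 1.65e-08 m
D = kB*T / (6*pi*eta*R)
D = 1.381e-23 * 313 / (6 * pi * 0.00114 * 1.65e-08)
D = 1.21912e-11 m^2/s = 12.191 um^2/s

12.191


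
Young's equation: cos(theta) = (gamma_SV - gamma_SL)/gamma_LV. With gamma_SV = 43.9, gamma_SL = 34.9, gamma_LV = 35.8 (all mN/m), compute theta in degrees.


cos(theta) = (gamma_SV - gamma_SL) / gamma_LV
cos(theta) = (43.9 - 34.9) / 35.8
cos(theta) = 0.251397
theta = arccos(0.251397) = 75.44 degrees

75.44


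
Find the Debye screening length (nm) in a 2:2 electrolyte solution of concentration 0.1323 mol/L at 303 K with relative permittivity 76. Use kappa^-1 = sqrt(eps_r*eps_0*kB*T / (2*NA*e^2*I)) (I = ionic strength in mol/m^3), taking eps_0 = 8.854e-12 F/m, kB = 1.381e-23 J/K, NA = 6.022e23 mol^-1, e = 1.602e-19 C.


Ionic strength I = 0.1323 * 2^2 * 1000 = 529.2 mol/m^3
kappa^-1 = sqrt(76 * 8.854e-12 * 1.381e-23 * 303 / (2 * 6.022e23 * (1.602e-19)^2 * 529.2))
kappa^-1 = 0.415 nm

0.415


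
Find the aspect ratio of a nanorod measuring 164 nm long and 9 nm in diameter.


Aspect ratio AR = length / diameter
AR = 164 / 9
AR = 18.22

18.22


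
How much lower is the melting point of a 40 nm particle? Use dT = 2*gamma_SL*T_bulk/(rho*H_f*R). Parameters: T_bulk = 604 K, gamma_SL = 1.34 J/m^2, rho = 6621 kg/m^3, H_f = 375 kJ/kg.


Radius R = 40/2 = 20 nm = 2e-08 m
Convert H_f = 375 kJ/kg = 375000 J/kg
dT = 2 * gamma_SL * T_bulk / (rho * H_f * R)
dT = 2 * 1.34 * 604 / (6621 * 375000 * 2e-08)
dT = 32.6 K

32.6


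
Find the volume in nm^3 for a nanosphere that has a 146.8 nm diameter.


Radius r = 146.8/2 = 73.4 nm
Volume V = (4/3) * pi * r^3
V = (4/3) * pi * (73.4)^3
V = 1656444.12 nm^3

1656444.12


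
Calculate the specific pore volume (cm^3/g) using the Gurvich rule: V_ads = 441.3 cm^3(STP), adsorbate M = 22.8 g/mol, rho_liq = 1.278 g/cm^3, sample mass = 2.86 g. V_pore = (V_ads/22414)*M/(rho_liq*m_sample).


Moles adsorbed n = V_ads / 22414 = 441.3 / 22414 = 1.968859e-02 mol
Liquid volume V_liq = n * M / rho_liq = 1.968859e-02 * 22.8 / 1.278 = 0.35125 cm^3
Specific pore volume V_pore = V_liq / m_sample = 0.35125 / 2.86
V_pore = 0.1228 cm^3/g

0.1228


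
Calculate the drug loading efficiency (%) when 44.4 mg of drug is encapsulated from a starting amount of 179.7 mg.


Drug loading efficiency = (drug loaded / drug initial) * 100
DLE = 44.4 / 179.7 * 100
DLE = 0.2471 * 100
DLE = 24.71%

24.71


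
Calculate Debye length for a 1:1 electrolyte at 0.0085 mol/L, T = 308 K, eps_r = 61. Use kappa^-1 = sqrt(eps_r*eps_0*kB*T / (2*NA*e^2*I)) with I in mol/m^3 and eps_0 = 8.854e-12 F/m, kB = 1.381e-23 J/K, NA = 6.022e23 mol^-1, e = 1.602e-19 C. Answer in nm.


Ionic strength I = 0.0085 * 1^2 * 1000 = 8.5 mol/m^3
kappa^-1 = sqrt(61 * 8.854e-12 * 1.381e-23 * 308 / (2 * 6.022e23 * (1.602e-19)^2 * 8.5))
kappa^-1 = 2.957 nm

2.957


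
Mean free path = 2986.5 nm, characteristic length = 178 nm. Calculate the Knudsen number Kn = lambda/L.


Knudsen number Kn = lambda / L
Kn = 2986.5 / 178
Kn = 16.7781

16.7781


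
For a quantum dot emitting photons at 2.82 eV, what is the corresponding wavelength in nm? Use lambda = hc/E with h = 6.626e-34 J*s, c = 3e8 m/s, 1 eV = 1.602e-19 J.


Convert energy: E = 2.82 eV = 2.82 * 1.602e-19 = 4.51764e-19 J
lambda = h*c / E = 6.626e-34 * 3e8 / 4.51764e-19
lambda = 4.40009e-07 m = 440.0 nm

440.0


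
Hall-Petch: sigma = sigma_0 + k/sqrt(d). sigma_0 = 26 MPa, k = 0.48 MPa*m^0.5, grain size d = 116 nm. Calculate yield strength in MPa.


d = 116 nm = 1.16e-07 m
sqrt(d) = 0.0003405877
Hall-Petch contribution = k / sqrt(d) = 0.48 / 0.0003405877 = 1409.3 MPa
sigma = sigma_0 + k/sqrt(d) = 26 + 1409.3 = 1435.3 MPa

1435.3


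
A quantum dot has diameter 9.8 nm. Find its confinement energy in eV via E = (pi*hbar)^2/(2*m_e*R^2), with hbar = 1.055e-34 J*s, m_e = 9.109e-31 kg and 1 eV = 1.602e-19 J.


Radius R = 9.8/2 = 4.9 nm = 4.9e-09 m
E = (pi * 1.055e-34)^2 / (2 * 9.109e-31 * (4.9e-09)^2)
E(J) = 2.51138e-21
E = E(J) / 1.602e-19 = 0.0157 eV

0.0157


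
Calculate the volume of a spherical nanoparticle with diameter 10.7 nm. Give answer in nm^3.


Radius r = 10.7/2 = 5.35 nm
Volume V = (4/3) * pi * r^3
V = (4/3) * pi * (5.35)^3
V = 641.43 nm^3

641.43


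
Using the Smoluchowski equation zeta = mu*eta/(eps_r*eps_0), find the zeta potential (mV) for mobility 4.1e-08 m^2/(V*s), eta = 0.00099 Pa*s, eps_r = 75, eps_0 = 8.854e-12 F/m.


Smoluchowski equation: zeta = mu * eta / (eps_r * eps_0)
zeta = 4.1e-08 * 0.00099 / (75 * 8.854e-12)
zeta = 0.061125 V = 61.12 mV

61.12


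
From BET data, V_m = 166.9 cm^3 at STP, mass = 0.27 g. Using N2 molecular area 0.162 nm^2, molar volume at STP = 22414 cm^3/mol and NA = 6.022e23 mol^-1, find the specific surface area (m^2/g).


Number of moles in monolayer = V_m / 22414 = 166.9 / 22414 = 0.00744624
Number of molecules = moles * NA = 0.00744624 * 6.022e23
SA = molecules * sigma / mass
SA = (166.9 / 22414) * 6.022e23 * 0.162e-18 / 0.27
SA = 2690.5 m^2/g

2690.5


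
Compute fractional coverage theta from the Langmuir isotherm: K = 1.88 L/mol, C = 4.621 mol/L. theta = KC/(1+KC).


Langmuir isotherm: theta = K*C / (1 + K*C)
K*C = 1.88 * 4.621 = 8.68748
theta = 8.68748 / (1 + 8.68748) = 8.68748 / 9.68748
theta = 0.8968

0.8968


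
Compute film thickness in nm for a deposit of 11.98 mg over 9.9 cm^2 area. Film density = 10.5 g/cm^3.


Convert: m = 11.98 mg = 1.1980e-05 kg, A = 9.9 cm^2 = 9.9000e-04 m^2, rho = 10.5 g/cm^3 = 10500 kg/m^3
t = m / (A * rho)
t = 1.1980e-05 / (9.9000e-04 * 10500)
t = 1.1525e-06 m = 1152.5 nm

1152.5


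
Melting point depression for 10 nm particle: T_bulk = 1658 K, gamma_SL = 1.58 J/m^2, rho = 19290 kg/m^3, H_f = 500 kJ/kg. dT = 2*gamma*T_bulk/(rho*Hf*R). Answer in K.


Radius R = 10/2 = 5 nm = 5e-09 m
Convert H_f = 500 kJ/kg = 500000 J/kg
dT = 2 * gamma_SL * T_bulk / (rho * H_f * R)
dT = 2 * 1.58 * 1658 / (19290 * 500000 * 5e-09)
dT = 108.6 K

108.6


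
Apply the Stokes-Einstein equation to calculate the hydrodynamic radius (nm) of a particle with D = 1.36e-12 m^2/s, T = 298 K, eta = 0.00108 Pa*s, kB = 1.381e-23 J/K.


Stokes-Einstein: R = kB*T / (6*pi*eta*D)
R = 1.381e-23 * 298 / (6 * pi * 0.00108 * 1.36e-12)
R = 1.48644e-07 m = 148.64 nm

148.64


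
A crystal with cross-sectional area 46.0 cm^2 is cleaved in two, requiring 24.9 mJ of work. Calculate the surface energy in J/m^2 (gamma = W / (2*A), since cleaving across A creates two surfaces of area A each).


Convert: A = 46.0 cm^2 = 0.0046 m^2, W = 24.9 mJ = 0.0249 J
Cleaving exposes two faces of area A, so total new surface = 2*A and gamma = W / (2*A)
gamma = 0.0249 / (2 * 0.0046)
gamma = 2.707 J/m^2

2.707


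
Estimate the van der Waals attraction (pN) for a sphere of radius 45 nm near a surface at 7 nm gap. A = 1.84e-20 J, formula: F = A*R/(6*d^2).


Convert to SI: R = 45 nm = 4.5e-08 m, d = 7 nm = 7e-09 m
F = A * R / (6 * d^2)
F = 1.84e-20 * 4.5e-08 / (6 * (7e-09)^2)
F = 2.81633e-12 N = 2.816 pN

2.816


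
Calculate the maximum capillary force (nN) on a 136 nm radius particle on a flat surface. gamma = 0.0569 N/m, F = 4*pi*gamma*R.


Convert radius: R = 136 nm = 1.36e-07 m
F = 4 * pi * gamma * R
F = 4 * pi * 0.0569 * 1.36e-07
F = 9.72436e-08 N = 97.2436 nN

97.2436


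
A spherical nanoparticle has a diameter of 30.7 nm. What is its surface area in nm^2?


Radius r = 30.7/2 = 15.35 nm
Surface area SA = 4 * pi * r^2
SA = 4 * pi * (15.35)^2
SA = 2960.92 nm^2

2960.92


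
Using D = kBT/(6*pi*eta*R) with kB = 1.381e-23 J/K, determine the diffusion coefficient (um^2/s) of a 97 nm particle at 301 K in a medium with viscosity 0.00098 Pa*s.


Radius R = 97/2 = 48.5 nm = 4.85e-08 m
D = kB*T / (6*pi*eta*R)
D = 1.381e-23 * 301 / (6 * pi * 0.00098 * 4.85e-08)
D = 4.63971e-12 m^2/s = 4.64 um^2/s

4.64


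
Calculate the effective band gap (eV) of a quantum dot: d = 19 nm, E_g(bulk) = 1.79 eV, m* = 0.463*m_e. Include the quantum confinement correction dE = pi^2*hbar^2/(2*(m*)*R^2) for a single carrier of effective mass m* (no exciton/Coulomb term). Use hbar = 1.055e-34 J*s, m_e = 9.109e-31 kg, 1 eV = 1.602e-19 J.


Radius R = 19/2 nm = 9.5e-09 m
Confinement energy dE = pi^2 * hbar^2 / (2 * m_eff * m_e * R^2)
dE = pi^2 * (1.055e-34)^2 / (2 * 0.463 * 9.109e-31 * (9.5e-09)^2) J, divided by 1.602e-19 J/eV
dE = 0.009 eV
Total band gap = E_g(bulk) + dE = 1.79 + 0.009 = 1.799 eV

1.799
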